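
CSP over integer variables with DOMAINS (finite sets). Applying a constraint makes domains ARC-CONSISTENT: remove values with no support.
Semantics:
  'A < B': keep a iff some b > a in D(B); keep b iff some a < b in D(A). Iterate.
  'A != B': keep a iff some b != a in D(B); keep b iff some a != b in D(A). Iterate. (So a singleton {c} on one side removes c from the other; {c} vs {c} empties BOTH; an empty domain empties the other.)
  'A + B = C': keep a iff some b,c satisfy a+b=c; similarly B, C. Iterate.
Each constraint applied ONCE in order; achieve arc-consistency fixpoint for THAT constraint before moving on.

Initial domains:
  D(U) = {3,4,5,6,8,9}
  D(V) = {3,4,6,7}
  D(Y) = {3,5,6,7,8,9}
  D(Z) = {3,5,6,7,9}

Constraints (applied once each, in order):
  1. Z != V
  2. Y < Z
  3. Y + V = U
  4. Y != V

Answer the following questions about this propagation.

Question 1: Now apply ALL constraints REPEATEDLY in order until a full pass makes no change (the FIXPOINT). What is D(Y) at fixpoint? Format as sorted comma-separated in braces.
Answer: {3,5,6}

Derivation:
pass 0 (initial): D(Y)={3,5,6,7,8,9}
pass 1: U {3,4,5,6,8,9}->{6,8,9}; V {3,4,6,7}->{3,4,6}; Y {3,5,6,7,8,9}->{3,5,6}; Z {3,5,6,7,9}->{5,6,7,9}
pass 2: no change
Fixpoint after 2 passes: D(Y) = {3,5,6}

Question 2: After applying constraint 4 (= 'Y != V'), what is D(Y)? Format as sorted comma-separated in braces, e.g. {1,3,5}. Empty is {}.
Answer: {3,5,6}

Derivation:
Constraint 1 (Z != V) on D(Z)={3,5,6,7,9} D(V)={3,4,6,7}: no change
Constraint 2 (Y < Z) on D(Y)={3,5,6,7,8,9} D(Z)={3,5,6,7,9}: Y {3,5,6,7,8,9}->{3,5,6,7,8}; Z {3,5,6,7,9}->{5,6,7,9}
Constraint 3 (Y + V = U) on D(Y)={3,5,6,7,8} D(V)={3,4,6,7} D(U)={3,4,5,6,8,9}: Y {3,5,6,7,8}->{3,5,6}; V {3,4,6,7}->{3,4,6}; U {3,4,5,6,8,9}->{6,8,9}
Constraint 4 (Y != V) on D(Y)={3,5,6} D(V)={3,4,6}: no change
So after constraint 4: D(Y) = {3,5,6}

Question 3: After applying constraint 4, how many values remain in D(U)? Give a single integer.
Constraint 1 (Z != V) on D(Z)={3,5,6,7,9} D(V)={3,4,6,7}: no change
Constraint 2 (Y < Z) on D(Y)={3,5,6,7,8,9} D(Z)={3,5,6,7,9}: Y {3,5,6,7,8,9}->{3,5,6,7,8}; Z {3,5,6,7,9}->{5,6,7,9}
Constraint 3 (Y + V = U) on D(Y)={3,5,6,7,8} D(V)={3,4,6,7} D(U)={3,4,5,6,8,9}: Y {3,5,6,7,8}->{3,5,6}; V {3,4,6,7}->{3,4,6}; U {3,4,5,6,8,9}->{6,8,9}
Constraint 4 (Y != V) on D(Y)={3,5,6} D(V)={3,4,6}: no change
So after constraint 4: D(U)={6,8,9}, size = 3

Answer: 3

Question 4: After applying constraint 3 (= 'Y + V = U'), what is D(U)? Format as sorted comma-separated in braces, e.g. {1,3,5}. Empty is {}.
Constraint 1 (Z != V) on D(Z)={3,5,6,7,9} D(V)={3,4,6,7}: no change
Constraint 2 (Y < Z) on D(Y)={3,5,6,7,8,9} D(Z)={3,5,6,7,9}: Y {3,5,6,7,8,9}->{3,5,6,7,8}; Z {3,5,6,7,9}->{5,6,7,9}
Constraint 3 (Y + V = U) on D(Y)={3,5,6,7,8} D(V)={3,4,6,7} D(U)={3,4,5,6,8,9}: Y {3,5,6,7,8}->{3,5,6}; V {3,4,6,7}->{3,4,6}; U {3,4,5,6,8,9}->{6,8,9}
So after constraint 3: D(U) = {6,8,9}

Answer: {6,8,9}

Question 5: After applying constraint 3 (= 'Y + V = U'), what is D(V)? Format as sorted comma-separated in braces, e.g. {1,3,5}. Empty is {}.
Answer: {3,4,6}

Derivation:
Constraint 1 (Z != V) on D(Z)={3,5,6,7,9} D(V)={3,4,6,7}: no change
Constraint 2 (Y < Z) on D(Y)={3,5,6,7,8,9} D(Z)={3,5,6,7,9}: Y {3,5,6,7,8,9}->{3,5,6,7,8}; Z {3,5,6,7,9}->{5,6,7,9}
Constraint 3 (Y + V = U) on D(Y)={3,5,6,7,8} D(V)={3,4,6,7} D(U)={3,4,5,6,8,9}: Y {3,5,6,7,8}->{3,5,6}; V {3,4,6,7}->{3,4,6}; U {3,4,5,6,8,9}->{6,8,9}
So after constraint 3: D(V) = {3,4,6}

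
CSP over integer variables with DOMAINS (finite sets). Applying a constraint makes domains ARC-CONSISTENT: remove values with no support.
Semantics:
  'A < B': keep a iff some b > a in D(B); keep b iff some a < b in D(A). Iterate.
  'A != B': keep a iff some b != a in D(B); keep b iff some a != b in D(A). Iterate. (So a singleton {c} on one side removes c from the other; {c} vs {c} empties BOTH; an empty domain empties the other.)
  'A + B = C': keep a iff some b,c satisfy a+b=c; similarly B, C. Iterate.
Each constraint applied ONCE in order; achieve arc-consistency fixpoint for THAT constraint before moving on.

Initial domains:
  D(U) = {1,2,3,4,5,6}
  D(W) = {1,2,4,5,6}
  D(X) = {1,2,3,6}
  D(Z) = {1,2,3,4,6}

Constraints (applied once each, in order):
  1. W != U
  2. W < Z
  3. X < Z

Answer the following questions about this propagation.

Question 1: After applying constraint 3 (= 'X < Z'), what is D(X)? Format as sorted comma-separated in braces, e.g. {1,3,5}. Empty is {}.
Answer: {1,2,3}

Derivation:
Constraint 1 (W != U) on D(W)={1,2,4,5,6} D(U)={1,2,3,4,5,6}: no change
Constraint 2 (W < Z) on D(W)={1,2,4,5,6} D(Z)={1,2,3,4,6}: W {1,2,4,5,6}->{1,2,4,5}; Z {1,2,3,4,6}->{2,3,4,6}
Constraint 3 (X < Z) on D(X)={1,2,3,6} D(Z)={2,3,4,6}: X {1,2,3,6}->{1,2,3}
So after constraint 3: D(X) = {1,2,3}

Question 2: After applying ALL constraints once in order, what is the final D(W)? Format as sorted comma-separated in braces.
Constraint 1 (W != U) on D(W)={1,2,4,5,6} D(U)={1,2,3,4,5,6}: no change
Constraint 2 (W < Z) on D(W)={1,2,4,5,6} D(Z)={1,2,3,4,6}: W {1,2,4,5,6}->{1,2,4,5}; Z {1,2,3,4,6}->{2,3,4,6}
Constraint 3 (X < Z) on D(X)={1,2,3,6} D(Z)={2,3,4,6}: X {1,2,3,6}->{1,2,3}
So after all 3 constraints: D(W) = {1,2,4,5}

Answer: {1,2,4,5}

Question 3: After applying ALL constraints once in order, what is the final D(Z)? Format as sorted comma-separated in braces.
Constraint 1 (W != U) on D(W)={1,2,4,5,6} D(U)={1,2,3,4,5,6}: no change
Constraint 2 (W < Z) on D(W)={1,2,4,5,6} D(Z)={1,2,3,4,6}: W {1,2,4,5,6}->{1,2,4,5}; Z {1,2,3,4,6}->{2,3,4,6}
Constraint 3 (X < Z) on D(X)={1,2,3,6} D(Z)={2,3,4,6}: X {1,2,3,6}->{1,2,3}
So after all 3 constraints: D(Z) = {2,3,4,6}

Answer: {2,3,4,6}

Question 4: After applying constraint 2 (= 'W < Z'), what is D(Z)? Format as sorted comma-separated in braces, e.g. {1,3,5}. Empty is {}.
Answer: {2,3,4,6}

Derivation:
Constraint 1 (W != U) on D(W)={1,2,4,5,6} D(U)={1,2,3,4,5,6}: no change
Constraint 2 (W < Z) on D(W)={1,2,4,5,6} D(Z)={1,2,3,4,6}: W {1,2,4,5,6}->{1,2,4,5}; Z {1,2,3,4,6}->{2,3,4,6}
So after constraint 2: D(Z) = {2,3,4,6}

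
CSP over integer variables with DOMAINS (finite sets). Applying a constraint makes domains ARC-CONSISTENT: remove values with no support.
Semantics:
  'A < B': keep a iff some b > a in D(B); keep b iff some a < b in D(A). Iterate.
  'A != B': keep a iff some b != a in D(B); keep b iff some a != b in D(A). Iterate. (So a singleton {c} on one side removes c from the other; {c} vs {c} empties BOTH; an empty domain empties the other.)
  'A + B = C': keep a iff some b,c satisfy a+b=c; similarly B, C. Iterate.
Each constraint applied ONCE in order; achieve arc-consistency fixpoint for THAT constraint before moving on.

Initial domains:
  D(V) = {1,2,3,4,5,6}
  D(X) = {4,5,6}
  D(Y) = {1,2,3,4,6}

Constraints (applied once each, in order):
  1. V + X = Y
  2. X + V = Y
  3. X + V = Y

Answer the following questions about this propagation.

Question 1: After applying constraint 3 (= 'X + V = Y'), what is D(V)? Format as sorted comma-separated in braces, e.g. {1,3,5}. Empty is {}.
Constraint 1 (V + X = Y) on D(V)={1,2,3,4,5,6} D(X)={4,5,6} D(Y)={1,2,3,4,6}: V {1,2,3,4,5,6}->{1,2}; X {4,5,6}->{4,5}; Y {1,2,3,4,6}->{6}
Constraint 2 (X + V = Y) on D(X)={4,5} D(V)={1,2} D(Y)={6}: no change
Constraint 3 (X + V = Y) on D(X)={4,5} D(V)={1,2} D(Y)={6}: no change
So after constraint 3: D(V) = {1,2}

Answer: {1,2}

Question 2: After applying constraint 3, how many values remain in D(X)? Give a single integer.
Answer: 2

Derivation:
Constraint 1 (V + X = Y) on D(V)={1,2,3,4,5,6} D(X)={4,5,6} D(Y)={1,2,3,4,6}: V {1,2,3,4,5,6}->{1,2}; X {4,5,6}->{4,5}; Y {1,2,3,4,6}->{6}
Constraint 2 (X + V = Y) on D(X)={4,5} D(V)={1,2} D(Y)={6}: no change
Constraint 3 (X + V = Y) on D(X)={4,5} D(V)={1,2} D(Y)={6}: no change
So after constraint 3: D(X)={4,5}, size = 2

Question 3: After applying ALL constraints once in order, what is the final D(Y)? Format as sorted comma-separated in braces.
Answer: {6}

Derivation:
Constraint 1 (V + X = Y) on D(V)={1,2,3,4,5,6} D(X)={4,5,6} D(Y)={1,2,3,4,6}: V {1,2,3,4,5,6}->{1,2}; X {4,5,6}->{4,5}; Y {1,2,3,4,6}->{6}
Constraint 2 (X + V = Y) on D(X)={4,5} D(V)={1,2} D(Y)={6}: no change
Constraint 3 (X + V = Y) on D(X)={4,5} D(V)={1,2} D(Y)={6}: no change
So after all 3 constraints: D(Y) = {6}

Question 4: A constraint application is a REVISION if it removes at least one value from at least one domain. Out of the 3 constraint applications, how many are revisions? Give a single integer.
Constraint 1 (V + X = Y) on D(V)={1,2,3,4,5,6} D(X)={4,5,6} D(Y)={1,2,3,4,6}: V {1,2,3,4,5,6}->{1,2}; X {4,5,6}->{4,5}; Y {1,2,3,4,6}->{6} => REVISION
Constraint 2 (X + V = Y) on D(X)={4,5} D(V)={1,2} D(Y)={6}: no change => not a revision
Constraint 3 (X + V = Y) on D(X)={4,5} D(V)={1,2} D(Y)={6}: no change => not a revision
Total revisions = 1

Answer: 1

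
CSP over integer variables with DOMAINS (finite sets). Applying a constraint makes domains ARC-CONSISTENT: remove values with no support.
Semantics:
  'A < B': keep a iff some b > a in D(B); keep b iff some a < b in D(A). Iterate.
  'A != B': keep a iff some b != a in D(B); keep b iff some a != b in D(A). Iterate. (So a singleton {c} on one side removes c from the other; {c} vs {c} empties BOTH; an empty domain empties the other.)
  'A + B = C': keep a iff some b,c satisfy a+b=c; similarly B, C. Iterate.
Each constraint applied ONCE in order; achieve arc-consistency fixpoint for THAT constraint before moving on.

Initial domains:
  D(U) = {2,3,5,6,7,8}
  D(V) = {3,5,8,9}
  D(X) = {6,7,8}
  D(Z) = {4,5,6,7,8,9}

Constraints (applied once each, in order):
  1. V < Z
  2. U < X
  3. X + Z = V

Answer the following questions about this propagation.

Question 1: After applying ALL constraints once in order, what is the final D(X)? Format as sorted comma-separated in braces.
Answer: {}

Derivation:
Constraint 1 (V < Z) on D(V)={3,5,8,9} D(Z)={4,5,6,7,8,9}: V {3,5,8,9}->{3,5,8}
Constraint 2 (U < X) on D(U)={2,3,5,6,7,8} D(X)={6,7,8}: U {2,3,5,6,7,8}->{2,3,5,6,7}
Constraint 3 (X + Z = V) on D(X)={6,7,8} D(Z)={4,5,6,7,8,9} D(V)={3,5,8}: X {6,7,8}->{}; Z {4,5,6,7,8,9}->{}; V {3,5,8}->{}
So after all 3 constraints: D(X) = {}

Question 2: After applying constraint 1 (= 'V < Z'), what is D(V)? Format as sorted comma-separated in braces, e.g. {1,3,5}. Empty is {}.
Answer: {3,5,8}

Derivation:
Constraint 1 (V < Z) on D(V)={3,5,8,9} D(Z)={4,5,6,7,8,9}: V {3,5,8,9}->{3,5,8}
So after constraint 1: D(V) = {3,5,8}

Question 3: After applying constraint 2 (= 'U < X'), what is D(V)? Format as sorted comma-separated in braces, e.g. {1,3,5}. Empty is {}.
Constraint 1 (V < Z) on D(V)={3,5,8,9} D(Z)={4,5,6,7,8,9}: V {3,5,8,9}->{3,5,8}
Constraint 2 (U < X) on D(U)={2,3,5,6,7,8} D(X)={6,7,8}: U {2,3,5,6,7,8}->{2,3,5,6,7}
So after constraint 2: D(V) = {3,5,8}

Answer: {3,5,8}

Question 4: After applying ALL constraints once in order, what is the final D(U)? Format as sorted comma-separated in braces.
Answer: {2,3,5,6,7}

Derivation:
Constraint 1 (V < Z) on D(V)={3,5,8,9} D(Z)={4,5,6,7,8,9}: V {3,5,8,9}->{3,5,8}
Constraint 2 (U < X) on D(U)={2,3,5,6,7,8} D(X)={6,7,8}: U {2,3,5,6,7,8}->{2,3,5,6,7}
Constraint 3 (X + Z = V) on D(X)={6,7,8} D(Z)={4,5,6,7,8,9} D(V)={3,5,8}: X {6,7,8}->{}; Z {4,5,6,7,8,9}->{}; V {3,5,8}->{}
So after all 3 constraints: D(U) = {2,3,5,6,7}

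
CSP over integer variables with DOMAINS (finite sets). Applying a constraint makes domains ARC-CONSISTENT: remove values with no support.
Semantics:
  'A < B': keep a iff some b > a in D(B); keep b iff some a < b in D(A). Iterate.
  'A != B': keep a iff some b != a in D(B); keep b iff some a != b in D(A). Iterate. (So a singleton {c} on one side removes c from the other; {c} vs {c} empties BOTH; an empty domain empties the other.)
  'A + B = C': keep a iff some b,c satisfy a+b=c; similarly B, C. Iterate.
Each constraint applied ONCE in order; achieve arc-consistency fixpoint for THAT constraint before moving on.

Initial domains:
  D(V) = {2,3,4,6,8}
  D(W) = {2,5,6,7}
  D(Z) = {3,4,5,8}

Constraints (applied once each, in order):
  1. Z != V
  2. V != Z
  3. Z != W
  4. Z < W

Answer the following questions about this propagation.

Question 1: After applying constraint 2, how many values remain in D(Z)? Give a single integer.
Answer: 4

Derivation:
Constraint 1 (Z != V) on D(Z)={3,4,5,8} D(V)={2,3,4,6,8}: no change
Constraint 2 (V != Z) on D(V)={2,3,4,6,8} D(Z)={3,4,5,8}: no change
So after constraint 2: D(Z)={3,4,5,8}, size = 4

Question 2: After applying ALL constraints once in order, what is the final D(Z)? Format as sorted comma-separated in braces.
Constraint 1 (Z != V) on D(Z)={3,4,5,8} D(V)={2,3,4,6,8}: no change
Constraint 2 (V != Z) on D(V)={2,3,4,6,8} D(Z)={3,4,5,8}: no change
Constraint 3 (Z != W) on D(Z)={3,4,5,8} D(W)={2,5,6,7}: no change
Constraint 4 (Z < W) on D(Z)={3,4,5,8} D(W)={2,5,6,7}: Z {3,4,5,8}->{3,4,5}; W {2,5,6,7}->{5,6,7}
So after all 4 constraints: D(Z) = {3,4,5}

Answer: {3,4,5}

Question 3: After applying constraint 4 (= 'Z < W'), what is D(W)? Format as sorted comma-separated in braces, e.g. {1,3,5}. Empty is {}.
Constraint 1 (Z != V) on D(Z)={3,4,5,8} D(V)={2,3,4,6,8}: no change
Constraint 2 (V != Z) on D(V)={2,3,4,6,8} D(Z)={3,4,5,8}: no change
Constraint 3 (Z != W) on D(Z)={3,4,5,8} D(W)={2,5,6,7}: no change
Constraint 4 (Z < W) on D(Z)={3,4,5,8} D(W)={2,5,6,7}: Z {3,4,5,8}->{3,4,5}; W {2,5,6,7}->{5,6,7}
So after constraint 4: D(W) = {5,6,7}

Answer: {5,6,7}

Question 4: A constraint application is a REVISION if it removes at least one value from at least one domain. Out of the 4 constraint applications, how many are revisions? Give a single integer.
Constraint 1 (Z != V) on D(Z)={3,4,5,8} D(V)={2,3,4,6,8}: no change => not a revision
Constraint 2 (V != Z) on D(V)={2,3,4,6,8} D(Z)={3,4,5,8}: no change => not a revision
Constraint 3 (Z != W) on D(Z)={3,4,5,8} D(W)={2,5,6,7}: no change => not a revision
Constraint 4 (Z < W) on D(Z)={3,4,5,8} D(W)={2,5,6,7}: Z {3,4,5,8}->{3,4,5}; W {2,5,6,7}->{5,6,7} => REVISION
Total revisions = 1

Answer: 1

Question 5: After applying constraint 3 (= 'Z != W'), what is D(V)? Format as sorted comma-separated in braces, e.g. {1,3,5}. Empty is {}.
Constraint 1 (Z != V) on D(Z)={3,4,5,8} D(V)={2,3,4,6,8}: no change
Constraint 2 (V != Z) on D(V)={2,3,4,6,8} D(Z)={3,4,5,8}: no change
Constraint 3 (Z != W) on D(Z)={3,4,5,8} D(W)={2,5,6,7}: no change
So after constraint 3: D(V) = {2,3,4,6,8}

Answer: {2,3,4,6,8}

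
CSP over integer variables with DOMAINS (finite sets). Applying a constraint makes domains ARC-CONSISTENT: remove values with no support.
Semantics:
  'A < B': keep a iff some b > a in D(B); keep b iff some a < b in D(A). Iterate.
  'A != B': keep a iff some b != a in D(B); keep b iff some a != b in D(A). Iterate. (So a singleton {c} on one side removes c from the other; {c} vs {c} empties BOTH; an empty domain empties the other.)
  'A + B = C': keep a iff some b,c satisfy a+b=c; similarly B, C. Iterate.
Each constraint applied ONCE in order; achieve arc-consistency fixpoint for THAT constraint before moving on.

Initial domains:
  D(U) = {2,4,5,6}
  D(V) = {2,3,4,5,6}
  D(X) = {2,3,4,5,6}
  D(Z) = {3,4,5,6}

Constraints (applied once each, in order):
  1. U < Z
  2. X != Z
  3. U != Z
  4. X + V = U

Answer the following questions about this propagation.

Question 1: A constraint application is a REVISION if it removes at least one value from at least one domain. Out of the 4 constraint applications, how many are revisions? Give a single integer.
Constraint 1 (U < Z) on D(U)={2,4,5,6} D(Z)={3,4,5,6}: U {2,4,5,6}->{2,4,5} => REVISION
Constraint 2 (X != Z) on D(X)={2,3,4,5,6} D(Z)={3,4,5,6}: no change => not a revision
Constraint 3 (U != Z) on D(U)={2,4,5} D(Z)={3,4,5,6}: no change => not a revision
Constraint 4 (X + V = U) on D(X)={2,3,4,5,6} D(V)={2,3,4,5,6} D(U)={2,4,5}: X {2,3,4,5,6}->{2,3}; V {2,3,4,5,6}->{2,3}; U {2,4,5}->{4,5} => REVISION
Total revisions = 2

Answer: 2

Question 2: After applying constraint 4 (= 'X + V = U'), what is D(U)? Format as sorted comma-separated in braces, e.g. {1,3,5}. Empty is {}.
Answer: {4,5}

Derivation:
Constraint 1 (U < Z) on D(U)={2,4,5,6} D(Z)={3,4,5,6}: U {2,4,5,6}->{2,4,5}
Constraint 2 (X != Z) on D(X)={2,3,4,5,6} D(Z)={3,4,5,6}: no change
Constraint 3 (U != Z) on D(U)={2,4,5} D(Z)={3,4,5,6}: no change
Constraint 4 (X + V = U) on D(X)={2,3,4,5,6} D(V)={2,3,4,5,6} D(U)={2,4,5}: X {2,3,4,5,6}->{2,3}; V {2,3,4,5,6}->{2,3}; U {2,4,5}->{4,5}
So after constraint 4: D(U) = {4,5}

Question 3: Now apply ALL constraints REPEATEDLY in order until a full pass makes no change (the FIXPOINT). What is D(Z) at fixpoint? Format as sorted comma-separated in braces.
Answer: {5,6}

Derivation:
pass 0 (initial): D(Z)={3,4,5,6}
pass 1: U {2,4,5,6}->{4,5}; V {2,3,4,5,6}->{2,3}; X {2,3,4,5,6}->{2,3}
pass 2: Z {3,4,5,6}->{5,6}
pass 3: no change
Fixpoint after 3 passes: D(Z) = {5,6}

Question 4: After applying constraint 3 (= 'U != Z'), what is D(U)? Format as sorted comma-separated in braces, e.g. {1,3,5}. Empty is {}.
Constraint 1 (U < Z) on D(U)={2,4,5,6} D(Z)={3,4,5,6}: U {2,4,5,6}->{2,4,5}
Constraint 2 (X != Z) on D(X)={2,3,4,5,6} D(Z)={3,4,5,6}: no change
Constraint 3 (U != Z) on D(U)={2,4,5} D(Z)={3,4,5,6}: no change
So after constraint 3: D(U) = {2,4,5}

Answer: {2,4,5}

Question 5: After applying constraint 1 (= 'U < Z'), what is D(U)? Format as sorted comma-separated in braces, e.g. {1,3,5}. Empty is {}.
Constraint 1 (U < Z) on D(U)={2,4,5,6} D(Z)={3,4,5,6}: U {2,4,5,6}->{2,4,5}
So after constraint 1: D(U) = {2,4,5}

Answer: {2,4,5}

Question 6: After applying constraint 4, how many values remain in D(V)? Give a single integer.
Constraint 1 (U < Z) on D(U)={2,4,5,6} D(Z)={3,4,5,6}: U {2,4,5,6}->{2,4,5}
Constraint 2 (X != Z) on D(X)={2,3,4,5,6} D(Z)={3,4,5,6}: no change
Constraint 3 (U != Z) on D(U)={2,4,5} D(Z)={3,4,5,6}: no change
Constraint 4 (X + V = U) on D(X)={2,3,4,5,6} D(V)={2,3,4,5,6} D(U)={2,4,5}: X {2,3,4,5,6}->{2,3}; V {2,3,4,5,6}->{2,3}; U {2,4,5}->{4,5}
So after constraint 4: D(V)={2,3}, size = 2

Answer: 2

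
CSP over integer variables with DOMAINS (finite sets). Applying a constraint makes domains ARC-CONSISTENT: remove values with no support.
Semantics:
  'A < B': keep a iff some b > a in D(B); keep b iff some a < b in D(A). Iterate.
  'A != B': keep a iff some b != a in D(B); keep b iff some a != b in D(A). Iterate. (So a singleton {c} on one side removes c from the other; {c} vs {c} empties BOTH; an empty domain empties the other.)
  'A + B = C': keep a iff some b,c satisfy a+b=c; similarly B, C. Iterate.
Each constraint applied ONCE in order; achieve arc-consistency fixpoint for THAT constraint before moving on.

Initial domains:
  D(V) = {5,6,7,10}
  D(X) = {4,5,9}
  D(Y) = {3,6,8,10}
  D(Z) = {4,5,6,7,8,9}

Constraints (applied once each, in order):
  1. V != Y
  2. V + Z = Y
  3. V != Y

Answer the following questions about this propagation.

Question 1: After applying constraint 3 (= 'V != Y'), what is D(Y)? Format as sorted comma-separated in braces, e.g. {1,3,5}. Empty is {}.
Constraint 1 (V != Y) on D(V)={5,6,7,10} D(Y)={3,6,8,10}: no change
Constraint 2 (V + Z = Y) on D(V)={5,6,7,10} D(Z)={4,5,6,7,8,9} D(Y)={3,6,8,10}: V {5,6,7,10}->{5,6}; Z {4,5,6,7,8,9}->{4,5}; Y {3,6,8,10}->{10}
Constraint 3 (V != Y) on D(V)={5,6} D(Y)={10}: no change
So after constraint 3: D(Y) = {10}

Answer: {10}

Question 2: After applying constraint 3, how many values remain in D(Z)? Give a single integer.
Answer: 2

Derivation:
Constraint 1 (V != Y) on D(V)={5,6,7,10} D(Y)={3,6,8,10}: no change
Constraint 2 (V + Z = Y) on D(V)={5,6,7,10} D(Z)={4,5,6,7,8,9} D(Y)={3,6,8,10}: V {5,6,7,10}->{5,6}; Z {4,5,6,7,8,9}->{4,5}; Y {3,6,8,10}->{10}
Constraint 3 (V != Y) on D(V)={5,6} D(Y)={10}: no change
So after constraint 3: D(Z)={4,5}, size = 2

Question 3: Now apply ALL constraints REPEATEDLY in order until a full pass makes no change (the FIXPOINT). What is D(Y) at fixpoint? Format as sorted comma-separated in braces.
Answer: {10}

Derivation:
pass 0 (initial): D(Y)={3,6,8,10}
pass 1: V {5,6,7,10}->{5,6}; Y {3,6,8,10}->{10}; Z {4,5,6,7,8,9}->{4,5}
pass 2: no change
Fixpoint after 2 passes: D(Y) = {10}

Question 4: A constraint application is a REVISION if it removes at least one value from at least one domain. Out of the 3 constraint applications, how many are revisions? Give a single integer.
Answer: 1

Derivation:
Constraint 1 (V != Y) on D(V)={5,6,7,10} D(Y)={3,6,8,10}: no change => not a revision
Constraint 2 (V + Z = Y) on D(V)={5,6,7,10} D(Z)={4,5,6,7,8,9} D(Y)={3,6,8,10}: V {5,6,7,10}->{5,6}; Z {4,5,6,7,8,9}->{4,5}; Y {3,6,8,10}->{10} => REVISION
Constraint 3 (V != Y) on D(V)={5,6} D(Y)={10}: no change => not a revision
Total revisions = 1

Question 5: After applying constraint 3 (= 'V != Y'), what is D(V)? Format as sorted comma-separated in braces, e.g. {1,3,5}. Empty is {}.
Answer: {5,6}

Derivation:
Constraint 1 (V != Y) on D(V)={5,6,7,10} D(Y)={3,6,8,10}: no change
Constraint 2 (V + Z = Y) on D(V)={5,6,7,10} D(Z)={4,5,6,7,8,9} D(Y)={3,6,8,10}: V {5,6,7,10}->{5,6}; Z {4,5,6,7,8,9}->{4,5}; Y {3,6,8,10}->{10}
Constraint 3 (V != Y) on D(V)={5,6} D(Y)={10}: no change
So after constraint 3: D(V) = {5,6}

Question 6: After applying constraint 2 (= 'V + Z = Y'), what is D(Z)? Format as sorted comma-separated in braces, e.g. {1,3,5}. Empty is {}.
Answer: {4,5}

Derivation:
Constraint 1 (V != Y) on D(V)={5,6,7,10} D(Y)={3,6,8,10}: no change
Constraint 2 (V + Z = Y) on D(V)={5,6,7,10} D(Z)={4,5,6,7,8,9} D(Y)={3,6,8,10}: V {5,6,7,10}->{5,6}; Z {4,5,6,7,8,9}->{4,5}; Y {3,6,8,10}->{10}
So after constraint 2: D(Z) = {4,5}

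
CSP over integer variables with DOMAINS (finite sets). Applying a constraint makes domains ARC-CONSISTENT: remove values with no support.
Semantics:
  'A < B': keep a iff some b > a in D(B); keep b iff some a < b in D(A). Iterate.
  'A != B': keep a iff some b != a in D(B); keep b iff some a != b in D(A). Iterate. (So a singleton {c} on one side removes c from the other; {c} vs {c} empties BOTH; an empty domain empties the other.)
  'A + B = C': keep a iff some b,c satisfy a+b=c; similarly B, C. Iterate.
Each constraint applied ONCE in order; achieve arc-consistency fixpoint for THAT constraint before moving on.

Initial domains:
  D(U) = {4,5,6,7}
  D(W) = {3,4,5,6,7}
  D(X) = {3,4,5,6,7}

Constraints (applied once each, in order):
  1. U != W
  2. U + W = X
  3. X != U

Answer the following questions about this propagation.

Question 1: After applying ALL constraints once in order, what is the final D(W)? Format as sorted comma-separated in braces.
Constraint 1 (U != W) on D(U)={4,5,6,7} D(W)={3,4,5,6,7}: no change
Constraint 2 (U + W = X) on D(U)={4,5,6,7} D(W)={3,4,5,6,7} D(X)={3,4,5,6,7}: U {4,5,6,7}->{4}; W {3,4,5,6,7}->{3}; X {3,4,5,6,7}->{7}
Constraint 3 (X != U) on D(X)={7} D(U)={4}: no change
So after all 3 constraints: D(W) = {3}

Answer: {3}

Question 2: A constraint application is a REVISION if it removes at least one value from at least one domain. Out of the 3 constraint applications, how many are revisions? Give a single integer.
Answer: 1

Derivation:
Constraint 1 (U != W) on D(U)={4,5,6,7} D(W)={3,4,5,6,7}: no change => not a revision
Constraint 2 (U + W = X) on D(U)={4,5,6,7} D(W)={3,4,5,6,7} D(X)={3,4,5,6,7}: U {4,5,6,7}->{4}; W {3,4,5,6,7}->{3}; X {3,4,5,6,7}->{7} => REVISION
Constraint 3 (X != U) on D(X)={7} D(U)={4}: no change => not a revision
Total revisions = 1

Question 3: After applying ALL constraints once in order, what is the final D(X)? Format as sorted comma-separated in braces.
Answer: {7}

Derivation:
Constraint 1 (U != W) on D(U)={4,5,6,7} D(W)={3,4,5,6,7}: no change
Constraint 2 (U + W = X) on D(U)={4,5,6,7} D(W)={3,4,5,6,7} D(X)={3,4,5,6,7}: U {4,5,6,7}->{4}; W {3,4,5,6,7}->{3}; X {3,4,5,6,7}->{7}
Constraint 3 (X != U) on D(X)={7} D(U)={4}: no change
So after all 3 constraints: D(X) = {7}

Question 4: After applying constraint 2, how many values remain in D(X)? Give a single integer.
Answer: 1

Derivation:
Constraint 1 (U != W) on D(U)={4,5,6,7} D(W)={3,4,5,6,7}: no change
Constraint 2 (U + W = X) on D(U)={4,5,6,7} D(W)={3,4,5,6,7} D(X)={3,4,5,6,7}: U {4,5,6,7}->{4}; W {3,4,5,6,7}->{3}; X {3,4,5,6,7}->{7}
So after constraint 2: D(X)={7}, size = 1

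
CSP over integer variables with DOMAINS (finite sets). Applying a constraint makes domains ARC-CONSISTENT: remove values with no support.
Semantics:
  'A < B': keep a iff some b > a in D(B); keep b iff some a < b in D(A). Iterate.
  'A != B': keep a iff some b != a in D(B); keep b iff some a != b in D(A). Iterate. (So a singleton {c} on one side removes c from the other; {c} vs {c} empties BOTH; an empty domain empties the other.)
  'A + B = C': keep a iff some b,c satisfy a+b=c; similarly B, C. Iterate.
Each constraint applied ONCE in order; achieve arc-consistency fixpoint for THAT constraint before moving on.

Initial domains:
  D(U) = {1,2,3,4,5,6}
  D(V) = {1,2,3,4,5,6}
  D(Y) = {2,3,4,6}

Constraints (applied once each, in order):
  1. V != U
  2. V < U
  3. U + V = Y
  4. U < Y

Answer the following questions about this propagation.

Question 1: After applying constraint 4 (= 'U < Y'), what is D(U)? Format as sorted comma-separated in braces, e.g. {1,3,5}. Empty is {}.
Answer: {2,3,4,5}

Derivation:
Constraint 1 (V != U) on D(V)={1,2,3,4,5,6} D(U)={1,2,3,4,5,6}: no change
Constraint 2 (V < U) on D(V)={1,2,3,4,5,6} D(U)={1,2,3,4,5,6}: V {1,2,3,4,5,6}->{1,2,3,4,5}; U {1,2,3,4,5,6}->{2,3,4,5,6}
Constraint 3 (U + V = Y) on D(U)={2,3,4,5,6} D(V)={1,2,3,4,5} D(Y)={2,3,4,6}: U {2,3,4,5,6}->{2,3,4,5}; V {1,2,3,4,5}->{1,2,3,4}; Y {2,3,4,6}->{3,4,6}
Constraint 4 (U < Y) on D(U)={2,3,4,5} D(Y)={3,4,6}: no change
So after constraint 4: D(U) = {2,3,4,5}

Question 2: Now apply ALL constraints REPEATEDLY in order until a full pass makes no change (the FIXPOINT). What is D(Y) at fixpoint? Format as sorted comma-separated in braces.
Answer: {3,4,6}

Derivation:
pass 0 (initial): D(Y)={2,3,4,6}
pass 1: U {1,2,3,4,5,6}->{2,3,4,5}; V {1,2,3,4,5,6}->{1,2,3,4}; Y {2,3,4,6}->{3,4,6}
pass 2: no change
Fixpoint after 2 passes: D(Y) = {3,4,6}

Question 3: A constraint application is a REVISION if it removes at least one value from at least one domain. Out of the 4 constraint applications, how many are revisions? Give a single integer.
Answer: 2

Derivation:
Constraint 1 (V != U) on D(V)={1,2,3,4,5,6} D(U)={1,2,3,4,5,6}: no change => not a revision
Constraint 2 (V < U) on D(V)={1,2,3,4,5,6} D(U)={1,2,3,4,5,6}: V {1,2,3,4,5,6}->{1,2,3,4,5}; U {1,2,3,4,5,6}->{2,3,4,5,6} => REVISION
Constraint 3 (U + V = Y) on D(U)={2,3,4,5,6} D(V)={1,2,3,4,5} D(Y)={2,3,4,6}: U {2,3,4,5,6}->{2,3,4,5}; V {1,2,3,4,5}->{1,2,3,4}; Y {2,3,4,6}->{3,4,6} => REVISION
Constraint 4 (U < Y) on D(U)={2,3,4,5} D(Y)={3,4,6}: no change => not a revision
Total revisions = 2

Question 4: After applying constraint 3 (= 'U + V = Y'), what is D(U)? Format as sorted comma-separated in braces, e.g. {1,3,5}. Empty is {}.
Answer: {2,3,4,5}

Derivation:
Constraint 1 (V != U) on D(V)={1,2,3,4,5,6} D(U)={1,2,3,4,5,6}: no change
Constraint 2 (V < U) on D(V)={1,2,3,4,5,6} D(U)={1,2,3,4,5,6}: V {1,2,3,4,5,6}->{1,2,3,4,5}; U {1,2,3,4,5,6}->{2,3,4,5,6}
Constraint 3 (U + V = Y) on D(U)={2,3,4,5,6} D(V)={1,2,3,4,5} D(Y)={2,3,4,6}: U {2,3,4,5,6}->{2,3,4,5}; V {1,2,3,4,5}->{1,2,3,4}; Y {2,3,4,6}->{3,4,6}
So after constraint 3: D(U) = {2,3,4,5}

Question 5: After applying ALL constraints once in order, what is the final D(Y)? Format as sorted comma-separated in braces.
Answer: {3,4,6}

Derivation:
Constraint 1 (V != U) on D(V)={1,2,3,4,5,6} D(U)={1,2,3,4,5,6}: no change
Constraint 2 (V < U) on D(V)={1,2,3,4,5,6} D(U)={1,2,3,4,5,6}: V {1,2,3,4,5,6}->{1,2,3,4,5}; U {1,2,3,4,5,6}->{2,3,4,5,6}
Constraint 3 (U + V = Y) on D(U)={2,3,4,5,6} D(V)={1,2,3,4,5} D(Y)={2,3,4,6}: U {2,3,4,5,6}->{2,3,4,5}; V {1,2,3,4,5}->{1,2,3,4}; Y {2,3,4,6}->{3,4,6}
Constraint 4 (U < Y) on D(U)={2,3,4,5} D(Y)={3,4,6}: no change
So after all 4 constraints: D(Y) = {3,4,6}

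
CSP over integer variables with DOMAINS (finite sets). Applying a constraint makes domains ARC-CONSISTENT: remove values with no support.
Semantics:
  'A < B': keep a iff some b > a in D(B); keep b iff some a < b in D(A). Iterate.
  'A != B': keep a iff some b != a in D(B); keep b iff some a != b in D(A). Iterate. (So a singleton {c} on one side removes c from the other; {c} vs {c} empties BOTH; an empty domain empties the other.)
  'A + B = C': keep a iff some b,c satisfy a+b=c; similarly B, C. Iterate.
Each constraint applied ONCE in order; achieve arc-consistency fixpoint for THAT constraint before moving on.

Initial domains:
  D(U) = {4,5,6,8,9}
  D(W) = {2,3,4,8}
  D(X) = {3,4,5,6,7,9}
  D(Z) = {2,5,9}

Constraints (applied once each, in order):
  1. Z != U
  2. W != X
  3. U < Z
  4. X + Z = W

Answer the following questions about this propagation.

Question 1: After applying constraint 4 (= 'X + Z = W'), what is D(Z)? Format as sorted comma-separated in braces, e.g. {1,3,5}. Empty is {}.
Constraint 1 (Z != U) on D(Z)={2,5,9} D(U)={4,5,6,8,9}: no change
Constraint 2 (W != X) on D(W)={2,3,4,8} D(X)={3,4,5,6,7,9}: no change
Constraint 3 (U < Z) on D(U)={4,5,6,8,9} D(Z)={2,5,9}: U {4,5,6,8,9}->{4,5,6,8}; Z {2,5,9}->{5,9}
Constraint 4 (X + Z = W) on D(X)={3,4,5,6,7,9} D(Z)={5,9} D(W)={2,3,4,8}: X {3,4,5,6,7,9}->{3}; Z {5,9}->{5}; W {2,3,4,8}->{8}
So after constraint 4: D(Z) = {5}

Answer: {5}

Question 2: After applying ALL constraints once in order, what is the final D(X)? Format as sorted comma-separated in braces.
Answer: {3}

Derivation:
Constraint 1 (Z != U) on D(Z)={2,5,9} D(U)={4,5,6,8,9}: no change
Constraint 2 (W != X) on D(W)={2,3,4,8} D(X)={3,4,5,6,7,9}: no change
Constraint 3 (U < Z) on D(U)={4,5,6,8,9} D(Z)={2,5,9}: U {4,5,6,8,9}->{4,5,6,8}; Z {2,5,9}->{5,9}
Constraint 4 (X + Z = W) on D(X)={3,4,5,6,7,9} D(Z)={5,9} D(W)={2,3,4,8}: X {3,4,5,6,7,9}->{3}; Z {5,9}->{5}; W {2,3,4,8}->{8}
So after all 4 constraints: D(X) = {3}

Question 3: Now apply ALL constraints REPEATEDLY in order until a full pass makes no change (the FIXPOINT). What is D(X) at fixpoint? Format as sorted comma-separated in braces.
pass 0 (initial): D(X)={3,4,5,6,7,9}
pass 1: U {4,5,6,8,9}->{4,5,6,8}; W {2,3,4,8}->{8}; X {3,4,5,6,7,9}->{3}; Z {2,5,9}->{5}
pass 2: U {4,5,6,8}->{4}
pass 3: no change
Fixpoint after 3 passes: D(X) = {3}

Answer: {3}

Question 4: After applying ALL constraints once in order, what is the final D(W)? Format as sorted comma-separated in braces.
Answer: {8}

Derivation:
Constraint 1 (Z != U) on D(Z)={2,5,9} D(U)={4,5,6,8,9}: no change
Constraint 2 (W != X) on D(W)={2,3,4,8} D(X)={3,4,5,6,7,9}: no change
Constraint 3 (U < Z) on D(U)={4,5,6,8,9} D(Z)={2,5,9}: U {4,5,6,8,9}->{4,5,6,8}; Z {2,5,9}->{5,9}
Constraint 4 (X + Z = W) on D(X)={3,4,5,6,7,9} D(Z)={5,9} D(W)={2,3,4,8}: X {3,4,5,6,7,9}->{3}; Z {5,9}->{5}; W {2,3,4,8}->{8}
So after all 4 constraints: D(W) = {8}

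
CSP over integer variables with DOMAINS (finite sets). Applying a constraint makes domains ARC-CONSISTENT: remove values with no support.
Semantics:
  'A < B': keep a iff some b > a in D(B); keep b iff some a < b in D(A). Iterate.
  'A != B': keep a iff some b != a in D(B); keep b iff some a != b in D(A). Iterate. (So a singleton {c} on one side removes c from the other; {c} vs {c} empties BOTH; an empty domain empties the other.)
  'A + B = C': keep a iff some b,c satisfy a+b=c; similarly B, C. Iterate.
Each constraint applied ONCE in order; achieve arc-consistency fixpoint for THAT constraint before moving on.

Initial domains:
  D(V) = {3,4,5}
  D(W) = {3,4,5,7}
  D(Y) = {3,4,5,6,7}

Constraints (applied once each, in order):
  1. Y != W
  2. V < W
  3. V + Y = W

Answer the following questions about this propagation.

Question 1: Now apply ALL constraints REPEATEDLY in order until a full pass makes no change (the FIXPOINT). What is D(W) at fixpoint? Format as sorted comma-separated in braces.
pass 0 (initial): D(W)={3,4,5,7}
pass 1: V {3,4,5}->{3,4}; W {3,4,5,7}->{7}; Y {3,4,5,6,7}->{3,4}
pass 2: no change
Fixpoint after 2 passes: D(W) = {7}

Answer: {7}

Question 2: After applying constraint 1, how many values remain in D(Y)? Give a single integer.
Answer: 5

Derivation:
Constraint 1 (Y != W) on D(Y)={3,4,5,6,7} D(W)={3,4,5,7}: no change
So after constraint 1: D(Y)={3,4,5,6,7}, size = 5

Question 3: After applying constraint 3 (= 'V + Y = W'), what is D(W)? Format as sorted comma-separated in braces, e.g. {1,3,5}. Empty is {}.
Answer: {7}

Derivation:
Constraint 1 (Y != W) on D(Y)={3,4,5,6,7} D(W)={3,4,5,7}: no change
Constraint 2 (V < W) on D(V)={3,4,5} D(W)={3,4,5,7}: W {3,4,5,7}->{4,5,7}
Constraint 3 (V + Y = W) on D(V)={3,4,5} D(Y)={3,4,5,6,7} D(W)={4,5,7}: V {3,4,5}->{3,4}; Y {3,4,5,6,7}->{3,4}; W {4,5,7}->{7}
So after constraint 3: D(W) = {7}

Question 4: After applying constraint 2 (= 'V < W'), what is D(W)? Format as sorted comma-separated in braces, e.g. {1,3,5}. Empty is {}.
Answer: {4,5,7}

Derivation:
Constraint 1 (Y != W) on D(Y)={3,4,5,6,7} D(W)={3,4,5,7}: no change
Constraint 2 (V < W) on D(V)={3,4,5} D(W)={3,4,5,7}: W {3,4,5,7}->{4,5,7}
So after constraint 2: D(W) = {4,5,7}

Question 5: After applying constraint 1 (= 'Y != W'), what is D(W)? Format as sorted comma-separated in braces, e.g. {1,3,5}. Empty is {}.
Constraint 1 (Y != W) on D(Y)={3,4,5,6,7} D(W)={3,4,5,7}: no change
So after constraint 1: D(W) = {3,4,5,7}

Answer: {3,4,5,7}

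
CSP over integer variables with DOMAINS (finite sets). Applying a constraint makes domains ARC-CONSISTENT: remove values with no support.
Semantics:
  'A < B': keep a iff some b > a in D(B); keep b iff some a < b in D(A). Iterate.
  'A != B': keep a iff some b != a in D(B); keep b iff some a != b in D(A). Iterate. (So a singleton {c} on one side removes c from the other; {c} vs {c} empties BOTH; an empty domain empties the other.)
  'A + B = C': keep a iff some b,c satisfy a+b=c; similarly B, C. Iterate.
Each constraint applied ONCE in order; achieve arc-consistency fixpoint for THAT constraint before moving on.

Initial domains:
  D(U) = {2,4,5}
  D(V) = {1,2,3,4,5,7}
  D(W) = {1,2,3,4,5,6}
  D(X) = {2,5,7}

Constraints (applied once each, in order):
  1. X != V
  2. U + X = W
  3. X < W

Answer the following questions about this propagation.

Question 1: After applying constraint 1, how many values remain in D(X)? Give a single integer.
Answer: 3

Derivation:
Constraint 1 (X != V) on D(X)={2,5,7} D(V)={1,2,3,4,5,7}: no change
So after constraint 1: D(X)={2,5,7}, size = 3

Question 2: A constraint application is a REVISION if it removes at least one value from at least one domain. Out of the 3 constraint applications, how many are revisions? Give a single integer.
Answer: 1

Derivation:
Constraint 1 (X != V) on D(X)={2,5,7} D(V)={1,2,3,4,5,7}: no change => not a revision
Constraint 2 (U + X = W) on D(U)={2,4,5} D(X)={2,5,7} D(W)={1,2,3,4,5,6}: U {2,4,5}->{2,4}; X {2,5,7}->{2}; W {1,2,3,4,5,6}->{4,6} => REVISION
Constraint 3 (X < W) on D(X)={2} D(W)={4,6}: no change => not a revision
Total revisions = 1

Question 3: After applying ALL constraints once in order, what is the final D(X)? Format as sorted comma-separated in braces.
Answer: {2}

Derivation:
Constraint 1 (X != V) on D(X)={2,5,7} D(V)={1,2,3,4,5,7}: no change
Constraint 2 (U + X = W) on D(U)={2,4,5} D(X)={2,5,7} D(W)={1,2,3,4,5,6}: U {2,4,5}->{2,4}; X {2,5,7}->{2}; W {1,2,3,4,5,6}->{4,6}
Constraint 3 (X < W) on D(X)={2} D(W)={4,6}: no change
So after all 3 constraints: D(X) = {2}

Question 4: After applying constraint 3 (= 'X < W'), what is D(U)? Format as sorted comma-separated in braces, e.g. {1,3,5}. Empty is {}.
Constraint 1 (X != V) on D(X)={2,5,7} D(V)={1,2,3,4,5,7}: no change
Constraint 2 (U + X = W) on D(U)={2,4,5} D(X)={2,5,7} D(W)={1,2,3,4,5,6}: U {2,4,5}->{2,4}; X {2,5,7}->{2}; W {1,2,3,4,5,6}->{4,6}
Constraint 3 (X < W) on D(X)={2} D(W)={4,6}: no change
So after constraint 3: D(U) = {2,4}

Answer: {2,4}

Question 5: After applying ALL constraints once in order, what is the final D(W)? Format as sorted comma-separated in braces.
Constraint 1 (X != V) on D(X)={2,5,7} D(V)={1,2,3,4,5,7}: no change
Constraint 2 (U + X = W) on D(U)={2,4,5} D(X)={2,5,7} D(W)={1,2,3,4,5,6}: U {2,4,5}->{2,4}; X {2,5,7}->{2}; W {1,2,3,4,5,6}->{4,6}
Constraint 3 (X < W) on D(X)={2} D(W)={4,6}: no change
So after all 3 constraints: D(W) = {4,6}

Answer: {4,6}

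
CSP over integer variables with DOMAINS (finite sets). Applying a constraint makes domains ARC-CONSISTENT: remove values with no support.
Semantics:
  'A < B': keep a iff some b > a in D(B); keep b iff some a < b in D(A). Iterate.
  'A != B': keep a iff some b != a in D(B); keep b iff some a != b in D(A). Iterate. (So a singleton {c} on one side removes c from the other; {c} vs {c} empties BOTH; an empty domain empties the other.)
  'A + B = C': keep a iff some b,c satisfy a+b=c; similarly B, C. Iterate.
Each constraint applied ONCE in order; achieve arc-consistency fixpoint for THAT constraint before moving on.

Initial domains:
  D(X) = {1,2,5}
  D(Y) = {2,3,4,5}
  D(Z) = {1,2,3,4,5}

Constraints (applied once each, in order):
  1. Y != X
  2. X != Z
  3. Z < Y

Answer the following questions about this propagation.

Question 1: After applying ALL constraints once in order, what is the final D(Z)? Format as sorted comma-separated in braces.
Answer: {1,2,3,4}

Derivation:
Constraint 1 (Y != X) on D(Y)={2,3,4,5} D(X)={1,2,5}: no change
Constraint 2 (X != Z) on D(X)={1,2,5} D(Z)={1,2,3,4,5}: no change
Constraint 3 (Z < Y) on D(Z)={1,2,3,4,5} D(Y)={2,3,4,5}: Z {1,2,3,4,5}->{1,2,3,4}
So after all 3 constraints: D(Z) = {1,2,3,4}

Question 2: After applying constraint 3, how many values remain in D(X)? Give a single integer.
Constraint 1 (Y != X) on D(Y)={2,3,4,5} D(X)={1,2,5}: no change
Constraint 2 (X != Z) on D(X)={1,2,5} D(Z)={1,2,3,4,5}: no change
Constraint 3 (Z < Y) on D(Z)={1,2,3,4,5} D(Y)={2,3,4,5}: Z {1,2,3,4,5}->{1,2,3,4}
So after constraint 3: D(X)={1,2,5}, size = 3

Answer: 3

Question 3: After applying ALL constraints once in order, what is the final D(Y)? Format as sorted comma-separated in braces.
Constraint 1 (Y != X) on D(Y)={2,3,4,5} D(X)={1,2,5}: no change
Constraint 2 (X != Z) on D(X)={1,2,5} D(Z)={1,2,3,4,5}: no change
Constraint 3 (Z < Y) on D(Z)={1,2,3,4,5} D(Y)={2,3,4,5}: Z {1,2,3,4,5}->{1,2,3,4}
So after all 3 constraints: D(Y) = {2,3,4,5}

Answer: {2,3,4,5}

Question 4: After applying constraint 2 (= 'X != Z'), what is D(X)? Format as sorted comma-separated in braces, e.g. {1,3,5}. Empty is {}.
Constraint 1 (Y != X) on D(Y)={2,3,4,5} D(X)={1,2,5}: no change
Constraint 2 (X != Z) on D(X)={1,2,5} D(Z)={1,2,3,4,5}: no change
So after constraint 2: D(X) = {1,2,5}

Answer: {1,2,5}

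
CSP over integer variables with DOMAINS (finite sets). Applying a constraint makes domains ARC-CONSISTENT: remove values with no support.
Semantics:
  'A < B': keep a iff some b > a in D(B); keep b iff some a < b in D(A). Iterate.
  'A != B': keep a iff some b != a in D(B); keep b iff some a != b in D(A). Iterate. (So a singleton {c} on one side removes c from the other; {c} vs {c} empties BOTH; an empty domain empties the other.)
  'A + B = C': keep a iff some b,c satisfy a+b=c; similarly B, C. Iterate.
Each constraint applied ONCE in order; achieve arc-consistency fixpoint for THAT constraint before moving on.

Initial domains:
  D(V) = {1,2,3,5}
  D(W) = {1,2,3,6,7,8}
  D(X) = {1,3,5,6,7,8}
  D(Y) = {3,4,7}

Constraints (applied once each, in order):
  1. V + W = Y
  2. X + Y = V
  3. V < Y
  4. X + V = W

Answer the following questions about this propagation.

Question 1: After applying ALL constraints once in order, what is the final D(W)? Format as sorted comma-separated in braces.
Constraint 1 (V + W = Y) on D(V)={1,2,3,5} D(W)={1,2,3,6,7,8} D(Y)={3,4,7}: W {1,2,3,6,7,8}->{1,2,3,6}
Constraint 2 (X + Y = V) on D(X)={1,3,5,6,7,8} D(Y)={3,4,7} D(V)={1,2,3,5}: X {1,3,5,6,7,8}->{1}; Y {3,4,7}->{4}; V {1,2,3,5}->{5}
Constraint 3 (V < Y) on D(V)={5} D(Y)={4}: V {5}->{}; Y {4}->{}
Constraint 4 (X + V = W) on D(X)={1} D(V)={} D(W)={1,2,3,6}: X {1}->{}; W {1,2,3,6}->{}
So after all 4 constraints: D(W) = {}

Answer: {}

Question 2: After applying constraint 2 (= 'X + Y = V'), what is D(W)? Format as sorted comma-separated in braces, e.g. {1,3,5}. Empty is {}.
Answer: {1,2,3,6}

Derivation:
Constraint 1 (V + W = Y) on D(V)={1,2,3,5} D(W)={1,2,3,6,7,8} D(Y)={3,4,7}: W {1,2,3,6,7,8}->{1,2,3,6}
Constraint 2 (X + Y = V) on D(X)={1,3,5,6,7,8} D(Y)={3,4,7} D(V)={1,2,3,5}: X {1,3,5,6,7,8}->{1}; Y {3,4,7}->{4}; V {1,2,3,5}->{5}
So after constraint 2: D(W) = {1,2,3,6}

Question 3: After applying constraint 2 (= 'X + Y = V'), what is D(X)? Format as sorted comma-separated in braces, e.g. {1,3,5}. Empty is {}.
Answer: {1}

Derivation:
Constraint 1 (V + W = Y) on D(V)={1,2,3,5} D(W)={1,2,3,6,7,8} D(Y)={3,4,7}: W {1,2,3,6,7,8}->{1,2,3,6}
Constraint 2 (X + Y = V) on D(X)={1,3,5,6,7,8} D(Y)={3,4,7} D(V)={1,2,3,5}: X {1,3,5,6,7,8}->{1}; Y {3,4,7}->{4}; V {1,2,3,5}->{5}
So after constraint 2: D(X) = {1}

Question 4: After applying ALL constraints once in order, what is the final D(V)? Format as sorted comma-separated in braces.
Answer: {}

Derivation:
Constraint 1 (V + W = Y) on D(V)={1,2,3,5} D(W)={1,2,3,6,7,8} D(Y)={3,4,7}: W {1,2,3,6,7,8}->{1,2,3,6}
Constraint 2 (X + Y = V) on D(X)={1,3,5,6,7,8} D(Y)={3,4,7} D(V)={1,2,3,5}: X {1,3,5,6,7,8}->{1}; Y {3,4,7}->{4}; V {1,2,3,5}->{5}
Constraint 3 (V < Y) on D(V)={5} D(Y)={4}: V {5}->{}; Y {4}->{}
Constraint 4 (X + V = W) on D(X)={1} D(V)={} D(W)={1,2,3,6}: X {1}->{}; W {1,2,3,6}->{}
So after all 4 constraints: D(V) = {}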